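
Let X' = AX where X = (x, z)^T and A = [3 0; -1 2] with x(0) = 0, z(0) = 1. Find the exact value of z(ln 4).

A = [[3,0],[-1,2]]; eigenvalues λ = 2, 3.
Eigenvectors: (0,-1) for λ=2, (-1,1) for λ=3.
From the initial condition, c_1 = -1, c_2 = 0.
z(ln 4) = (-1)(4^2)(-1) + (0)(4^3)(1) = 16.

16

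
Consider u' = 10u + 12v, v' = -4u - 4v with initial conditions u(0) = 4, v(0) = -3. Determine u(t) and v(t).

u(t) = -2e^(4t) + 6e^(2t), v(t) = e^(4t) - 4e^(2t)

Coefficient matrix A = [[10, 12], [-4, -4]].
Characteristic polynomial det(A - λI) = λ^2 - 6λ + 8 = 0.
Eigenvalues λ = 4, 2.
For λ=4: (A-λI) row 1 is [6, 12], so an eigenvector is (-2, 1).
For λ=2: (A-λI) row 1 is [8, 12], so an eigenvector is (3, -2).
General solution: C_1e^(4t)(-2,1) + C_2e^(2t)(3,-2).
Applying u(0)=4, v(0)=-3 gives C_1=1, C_2=2.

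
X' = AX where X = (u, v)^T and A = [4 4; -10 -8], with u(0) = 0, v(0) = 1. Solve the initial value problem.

Coefficient matrix A = [[4, 4], [-10, -8]].
Characteristic polynomial det(A - λI) = λ^2 + 4λ + 8 = 0.
Eigenvalues λ = -2 ± 2i (complex conjugate pair).
For λ=-2+2i: an eigenvector is (-1,2) - i(1,-1) = (-1 - i, 2 + i).
A real fundamental pair from Re and Im of e^((-2+2i)t)v: X_1 = e^(-2t)(cos(2t)·(-1,2) + sin(2t)·(1,-1)), X_2 = e^(-2t)(sin(2t)·(-1,2) - cos(2t)·(1,-1)).
General solution: c_1X_1 + c_2X_2.
Applying u(0)=0, v(0)=1 gives c_1=1, c_2=-1.

u(t) = 2e^(-2t)sin(2t), v(t) = -3e^(-2t)sin(2t) + e^(-2t)cos(2t)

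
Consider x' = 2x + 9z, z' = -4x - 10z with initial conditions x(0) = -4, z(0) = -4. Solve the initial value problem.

Coefficient matrix A = [[2, 9], [-4, -10]].
Characteristic polynomial det(A - λI) = λ^2 + 8λ + 16 = 0.
Single eigenvalue λ = -4 with algebraic multiplicity 2.
Eigenvector v = (-3,2); generalized eigenvector w with (A-λI)w=v is (1,-1).
General solution: e^(-4t)[C_1·v + C_2·(t·v + w)].
Applying x(0)=-4, z(0)=-4 gives C_1=8, C_2=20.

x(t) = -60te^(-4t) - 4e^(-4t), z(t) = 40te^(-4t) - 4e^(-4t)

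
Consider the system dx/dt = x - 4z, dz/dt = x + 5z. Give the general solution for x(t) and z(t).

x(t) = -2c_1e^(3t) - 2c_2te^(3t) - 3c_2e^(3t), z(t) = c_1e^(3t) + c_2te^(3t) + 2c_2e^(3t)

Coefficient matrix A = [[1, -4], [1, 5]].
Characteristic polynomial det(A - λI) = λ^2 - 6λ + 9 = 0.
Single eigenvalue λ = 3 with algebraic multiplicity 2.
Eigenvector v = (-2,1); generalized eigenvector w with (A-λI)w=v is (-3,2).
General solution: e^(3t)[c_1·v + c_2·(t·v + w)].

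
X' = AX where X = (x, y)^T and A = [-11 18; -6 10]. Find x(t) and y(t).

x(t) = -3K_1e^(t) + 2K_2e^(-2t), y(t) = -2K_1e^(t) + K_2e^(-2t)

Coefficient matrix A = [[-11, 18], [-6, 10]].
Characteristic polynomial det(A - λI) = λ^2 + λ - 2 = 0.
Eigenvalues λ = 1, -2.
For λ=1: (A-λI) row 1 is [-12, 18], so an eigenvector is (-3, -2).
For λ=-2: (A-λI) row 1 is [-9, 18], so an eigenvector is (2, 1).
General solution: K_1e^(t)(-3,-2) + K_2e^(-2t)(2,1).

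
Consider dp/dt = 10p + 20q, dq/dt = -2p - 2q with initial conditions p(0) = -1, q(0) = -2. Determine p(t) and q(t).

Coefficient matrix A = [[10, 20], [-2, -2]].
Characteristic polynomial det(A - λI) = λ^2 - 8λ + 20 = 0.
Eigenvalues λ = 4 ± 2i (complex conjugate pair).
For λ=4+2i: an eigenvector is (1,0) - i(3,-1) = (1 - 3i, 0 + i).
A real fundamental pair from Re and Im of e^((4+2i)t)v: X_1 = e^(4t)(cos(2t)·(1,0) + sin(2t)·(3,-1)), X_2 = e^(4t)(sin(2t)·(1,0) - cos(2t)·(3,-1)).
General solution: c_1X_1 + c_2X_2.
Applying p(0)=-1, q(0)=-2 gives c_1=-7, c_2=-2.

p(t) = -23e^(4t)sin(2t) - e^(4t)cos(2t), q(t) = 7e^(4t)sin(2t) - 2e^(4t)cos(2t)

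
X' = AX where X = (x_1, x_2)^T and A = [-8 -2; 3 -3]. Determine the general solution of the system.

Coefficient matrix A = [[-8, -2], [3, -3]].
Characteristic polynomial det(A - λI) = λ^2 + 11λ + 30 = 0.
Eigenvalues λ = -5, -6.
For λ=-5: (A-λI) row 1 is [-3, -2], so an eigenvector is (-2, 3).
For λ=-6: (A-λI) row 1 is [-2, -2], so an eigenvector is (-1, 1).
General solution: K_1e^(-5t)(-2,3) + K_2e^(-6t)(-1,1).

x_1(t) = -2K_1e^(-5t) - K_2e^(-6t), x_2(t) = 3K_1e^(-5t) + K_2e^(-6t)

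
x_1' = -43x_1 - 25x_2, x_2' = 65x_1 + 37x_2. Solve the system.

Coefficient matrix A = [[-43, -25], [65, 37]].
Characteristic polynomial det(A - λI) = λ^2 + 6λ + 34 = 0.
Eigenvalues λ = -3 ± 5i (complex conjugate pair).
For λ=-3+5i: an eigenvector is (2,-3) - i(-1,2) = (2 + i, -3 - 2i).
A real fundamental pair from Re and Im of e^((-3+5i)t)v: X_1 = e^(-3t)(cos(5t)·(2,-3) + sin(5t)·(-1,2)), X_2 = e^(-3t)(sin(5t)·(2,-3) - cos(5t)·(-1,2)).
General solution: c_1X_1 + c_2X_2.

x_1(t) = -c_1e^(-3t)sin(5t) + 2c_1e^(-3t)cos(5t) + 2c_2e^(-3t)sin(5t) + c_2e^(-3t)cos(5t), x_2(t) = 2c_1e^(-3t)sin(5t) - 3c_1e^(-3t)cos(5t) - 3c_2e^(-3t)sin(5t) - 2c_2e^(-3t)cos(5t)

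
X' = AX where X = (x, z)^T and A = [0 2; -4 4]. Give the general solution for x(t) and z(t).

Coefficient matrix A = [[0, 2], [-4, 4]].
Characteristic polynomial det(A - λI) = λ^2 - 4λ + 8 = 0.
Eigenvalues λ = 2 ± 2i (complex conjugate pair).
For λ=2+2i: an eigenvector is (-1,-1) - i(0,1) = (-1, -1 - i).
A real fundamental pair from Re and Im of e^((2+2i)t)v: X_1 = e^(2t)(cos(2t)·(-1,-1) + sin(2t)·(0,1)), X_2 = e^(2t)(sin(2t)·(-1,-1) - cos(2t)·(0,1)).
General solution: c_1X_1 + c_2X_2.

x(t) = -c_1e^(2t)cos(2t) - c_2e^(2t)sin(2t), z(t) = c_1e^(2t)sin(2t) - c_1e^(2t)cos(2t) - c_2e^(2t)sin(2t) - c_2e^(2t)cos(2t)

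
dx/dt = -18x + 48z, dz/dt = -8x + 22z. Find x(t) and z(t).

Coefficient matrix A = [[-18, 48], [-8, 22]].
Characteristic polynomial det(A - λI) = λ^2 - 4λ - 12 = 0.
Eigenvalues λ = 6, -2.
For λ=6: (A-λI) row 1 is [-24, 48], so an eigenvector is (2, 1).
For λ=-2: (A-λI) row 1 is [-16, 48], so an eigenvector is (3, 1).
General solution: K_1e^(6t)(2,1) + K_2e^(-2t)(3,1).

x(t) = 2K_1e^(6t) + 3K_2e^(-2t), z(t) = K_1e^(6t) + K_2e^(-2t)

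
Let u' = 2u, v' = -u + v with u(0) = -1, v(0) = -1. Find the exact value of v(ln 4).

8

A = [[2,0],[-1,1]]; eigenvalues λ = 2, 1.
Eigenvectors: (1,-1) for λ=2, (0,-1) for λ=1.
From the initial condition, c_1 = -1, c_2 = 2.
v(ln 4) = (-1)(4^2)(-1) + (2)(4^1)(-1) = 8.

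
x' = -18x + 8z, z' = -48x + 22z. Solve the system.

x(t) = C_1e^(-2t) + C_2e^(6t), z(t) = 2C_1e^(-2t) + 3C_2e^(6t)

Coefficient matrix A = [[-18, 8], [-48, 22]].
Characteristic polynomial det(A - λI) = λ^2 - 4λ - 12 = 0.
Eigenvalues λ = -2, 6.
For λ=-2: (A-λI) row 1 is [-16, 8], so an eigenvector is (1, 2).
For λ=6: (A-λI) row 1 is [-24, 8], so an eigenvector is (1, 3).
General solution: C_1e^(-2t)(1,2) + C_2e^(6t)(1,3).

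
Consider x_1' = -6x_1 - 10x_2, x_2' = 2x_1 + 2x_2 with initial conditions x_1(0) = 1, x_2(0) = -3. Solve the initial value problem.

Coefficient matrix A = [[-6, -10], [2, 2]].
Characteristic polynomial det(A - λI) = λ^2 + 4λ + 8 = 0.
Eigenvalues λ = -2 ± 2i (complex conjugate pair).
For λ=-2+2i: an eigenvector is (-1,0) - i(2,-1) = (-1 - 2i, 0 + i).
A real fundamental pair from Re and Im of e^((-2+2i)t)v: X_1 = e^(-2t)(cos(2t)·(-1,0) + sin(2t)·(2,-1)), X_2 = e^(-2t)(sin(2t)·(-1,0) - cos(2t)·(2,-1)).
General solution: c_1X_1 + c_2X_2.
Applying x_1(0)=1, x_2(0)=-3 gives c_1=5, c_2=-3.

x_1(t) = 13e^(-2t)sin(2t) + e^(-2t)cos(2t), x_2(t) = -5e^(-2t)sin(2t) - 3e^(-2t)cos(2t)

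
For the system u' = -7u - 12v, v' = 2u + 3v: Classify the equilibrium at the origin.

A = [[-7,-12],[2,3]]; det(A-λI) = λ^2 + 4λ + 3.
λ = -1, -3: both negative.

stable node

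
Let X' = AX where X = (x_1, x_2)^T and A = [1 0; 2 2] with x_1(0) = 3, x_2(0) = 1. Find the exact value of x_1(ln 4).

A = [[1,0],[2,2]]; eigenvalues λ = 1, 2.
Eigenvectors: (1,-2) for λ=1, (0,1) for λ=2.
From the initial condition, c_1 = 3, c_2 = 7.
x_1(ln 4) = (3)(4^1)(1) + (7)(4^2)(0) = 12.

12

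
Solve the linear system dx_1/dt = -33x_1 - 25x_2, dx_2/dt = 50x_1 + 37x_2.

x_1(t) = -K_1e^(2t)sin(5t) - 2K_1e^(2t)cos(5t) - 2K_2e^(2t)sin(5t) + K_2e^(2t)cos(5t), x_2(t) = K_1e^(2t)sin(5t) + 3K_1e^(2t)cos(5t) + 3K_2e^(2t)sin(5t) - K_2e^(2t)cos(5t)

Coefficient matrix A = [[-33, -25], [50, 37]].
Characteristic polynomial det(A - λI) = λ^2 - 4λ + 29 = 0.
Eigenvalues λ = 2 ± 5i (complex conjugate pair).
For λ=2+5i: an eigenvector is (-2,3) - i(-1,1) = (-2 + i, 3 - i).
A real fundamental pair from Re and Im of e^((2+5i)t)v: X_1 = e^(2t)(cos(5t)·(-2,3) + sin(5t)·(-1,1)), X_2 = e^(2t)(sin(5t)·(-2,3) - cos(5t)·(-1,1)).
General solution: K_1X_1 + K_2X_2.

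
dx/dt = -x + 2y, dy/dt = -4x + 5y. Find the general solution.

x(t) = -C_1e^(t) - C_2e^(3t), y(t) = -C_1e^(t) - 2C_2e^(3t)

Coefficient matrix A = [[-1, 2], [-4, 5]].
Characteristic polynomial det(A - λI) = λ^2 - 4λ + 3 = 0.
Eigenvalues λ = 1, 3.
For λ=1: (A-λI) row 1 is [-2, 2], so an eigenvector is (-1, -1).
For λ=3: (A-λI) row 1 is [-4, 2], so an eigenvector is (-1, -2).
General solution: C_1e^(t)(-1,-1) + C_2e^(3t)(-1,-2).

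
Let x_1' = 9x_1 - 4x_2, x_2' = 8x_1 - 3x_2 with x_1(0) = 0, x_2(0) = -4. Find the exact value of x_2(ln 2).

A = [[9,-4],[8,-3]]; eigenvalues λ = 5, 1.
Eigenvectors: (-1,-1) for λ=5, (1,2) for λ=1.
From the initial condition, c_1 = -4, c_2 = -4.
x_2(ln 2) = (-4)(2^5)(-1) + (-4)(2^1)(2) = 112.

112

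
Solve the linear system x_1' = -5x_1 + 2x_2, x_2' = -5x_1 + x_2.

Coefficient matrix A = [[-5, 2], [-5, 1]].
Characteristic polynomial det(A - λI) = λ^2 + 4λ + 5 = 0.
Eigenvalues λ = -2 ± i (complex conjugate pair).
For λ=-2+i: an eigenvector is (1,1) - i(-1,-2) = (1 + i, 1 + 2i).
A real fundamental pair from Re and Im of e^((-2+i)t)v: X_1 = e^(-2t)(cos(t)·(1,1) + sin(t)·(-1,-2)), X_2 = e^(-2t)(sin(t)·(1,1) - cos(t)·(-1,-2)).
General solution: C_1X_1 + C_2X_2.

x_1(t) = -C_1e^(-2t)sin(t) + C_1e^(-2t)cos(t) + C_2e^(-2t)sin(t) + C_2e^(-2t)cos(t), x_2(t) = -2C_1e^(-2t)sin(t) + C_1e^(-2t)cos(t) + C_2e^(-2t)sin(t) + 2C_2e^(-2t)cos(t)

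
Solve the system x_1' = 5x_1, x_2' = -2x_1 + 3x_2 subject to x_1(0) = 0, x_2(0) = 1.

x_1(t) = 0, x_2(t) = e^(3t)

Coefficient matrix A = [[5, 0], [-2, 3]].
Characteristic polynomial det(A - λI) = λ^2 - 8λ + 15 = 0.
Eigenvalues λ = 3, 5.
For λ=3: (A-λI) row 1 is [2, 0], so an eigenvector is (0, 1).
For λ=5: (A-λI) row 2 is [-2, -2], so an eigenvector is (-1, 1).
General solution: C_1e^(3t)(0,1) + C_2e^(5t)(-1,1).
Applying x_1(0)=0, x_2(0)=1 gives C_1=1, C_2=0.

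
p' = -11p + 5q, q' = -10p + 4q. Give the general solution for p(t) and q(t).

Coefficient matrix A = [[-11, 5], [-10, 4]].
Characteristic polynomial det(A - λI) = λ^2 + 7λ + 6 = 0.
Eigenvalues λ = -6, -1.
For λ=-6: (A-λI) row 1 is [-5, 5], so an eigenvector is (-1, -1).
For λ=-1: (A-λI) row 1 is [-10, 5], so an eigenvector is (-1, -2).
General solution: c_1e^(-6t)(-1,-1) + c_2e^(-t)(-1,-2).

p(t) = -c_1e^(-6t) - c_2e^(-t), q(t) = -c_1e^(-6t) - 2c_2e^(-t)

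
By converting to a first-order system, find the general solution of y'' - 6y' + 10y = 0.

Let x_1 = y, x_2 = y'. Then x_1' = x_2 and x_2' = -10x_1 + 6x_2.
A = [[0,1],[-10,6]]; det(A-λI) = λ^2 - 6λ + 10.
Eigenvalues λ = 3 ± i.

y(t) = C_1e^(3t)cos(t) + C_2e^(3t)sin(t)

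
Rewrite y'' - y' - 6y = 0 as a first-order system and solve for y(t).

y(t) = c_1e^(3t) + c_2e^(-2t)

Let x_1 = y, x_2 = y'. Then x_1' = x_2 and x_2' = 6x_1 + x_2.
A = [[0,1],[6,1]]; det(A-λI) = λ^2 - λ - 6.
Eigenvalues λ = 3, -2 with eigenvectors (1,3), (1,-2).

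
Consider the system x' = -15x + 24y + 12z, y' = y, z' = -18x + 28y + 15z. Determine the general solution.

Coefficient matrix A = [[-15, 24, 12], [0, 1, 0], [-18, 28, 15]].
det(A - λI) = 0 gives eigenvalues λ = -3, 3, 1.
For λ=-3: eigenvector (1,0,1).
For λ=3: eigenvector (2,0,3).
For λ=1: eigenvector (0,1,-2).
General solution: C_1e^(-3t)(1,0,1) + C_2e^(3t)(2,0,3) + C_3e^(t)(0,1,-2).

x(t) = C_1e^(-3t) + 2C_2e^(3t), y(t) = C_3e^(t), z(t) = C_1e^(-3t) + 3C_2e^(3t) - 2C_3e^(t)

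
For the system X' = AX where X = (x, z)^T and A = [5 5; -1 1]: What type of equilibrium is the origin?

A = [[5,5],[-1,1]]; det(A-λI) = λ^2 - 6λ + 10.
λ = 3 ± i: positive real part.

unstable spiral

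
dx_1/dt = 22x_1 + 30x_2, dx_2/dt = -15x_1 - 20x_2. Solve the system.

Coefficient matrix A = [[22, 30], [-15, -20]].
Characteristic polynomial det(A - λI) = λ^2 - 2λ + 10 = 0.
Eigenvalues λ = 1 ± 3i (complex conjugate pair).
For λ=1+3i: an eigenvector is (-3,2) - i(-1,1) = (-3 + i, 2 - i).
A real fundamental pair from Re and Im of e^((1+3i)t)v: X_1 = e^(t)(cos(3t)·(-3,2) + sin(3t)·(-1,1)), X_2 = e^(t)(sin(3t)·(-3,2) - cos(3t)·(-1,1)).
General solution: C_1X_1 + C_2X_2.

x_1(t) = -C_1e^(t)sin(3t) - 3C_1e^(t)cos(3t) - 3C_2e^(t)sin(3t) + C_2e^(t)cos(3t), x_2(t) = C_1e^(t)sin(3t) + 2C_1e^(t)cos(3t) + 2C_2e^(t)sin(3t) - C_2e^(t)cos(3t)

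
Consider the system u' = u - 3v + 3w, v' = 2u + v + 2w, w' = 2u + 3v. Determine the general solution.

u(t) = C_1e^(t) + C_2e^(-2t), v(t) = -C_1e^(t) + C_3e^(3t), w(t) = -C_1e^(t) - C_2e^(-2t) + C_3e^(3t)

Coefficient matrix A = [[1, -3, 3], [2, 1, 2], [2, 3, 0]].
det(A - λI) = 0 gives eigenvalues λ = 1, -2, 3.
For λ=1: eigenvector (1,-1,-1).
For λ=-2: eigenvector (1,0,-1).
For λ=3: eigenvector (0,1,1).
General solution: C_1e^(t)(1,-1,-1) + C_2e^(-2t)(1,0,-1) + C_3e^(3t)(0,1,1).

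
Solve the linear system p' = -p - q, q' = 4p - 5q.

Coefficient matrix A = [[-1, -1], [4, -5]].
Characteristic polynomial det(A - λI) = λ^2 + 6λ + 9 = 0.
Single eigenvalue λ = -3 with algebraic multiplicity 2.
Eigenvector v = (1,2); generalized eigenvector w with (A-λI)w=v is (2,3).
General solution: e^(-3t)[C_1·v + C_2·(t·v + w)].

p(t) = C_1e^(-3t) + C_2te^(-3t) + 2C_2e^(-3t), q(t) = 2C_1e^(-3t) + 2C_2te^(-3t) + 3C_2e^(-3t)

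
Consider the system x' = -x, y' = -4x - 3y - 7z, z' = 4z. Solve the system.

x(t) = c_1e^(-t), y(t) = -2c_1e^(-t) + c_2e^(-3t) - c_3e^(4t), z(t) = c_3e^(4t)

Coefficient matrix A = [[-1, 0, 0], [-4, -3, -7], [0, 0, 4]].
det(A - λI) = 0 gives eigenvalues λ = -1, -3, 4.
For λ=-1: eigenvector (1,-2,0).
For λ=-3: eigenvector (0,1,0).
For λ=4: eigenvector (0,-1,1).
General solution: c_1e^(-t)(1,-2,0) + c_2e^(-3t)(0,1,0) + c_3e^(4t)(0,-1,1).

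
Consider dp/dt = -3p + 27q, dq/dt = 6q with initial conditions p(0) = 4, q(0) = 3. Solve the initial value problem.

Coefficient matrix A = [[-3, 27], [0, 6]].
Characteristic polynomial det(A - λI) = λ^2 - 3λ - 18 = 0.
Eigenvalues λ = 6, -3.
For λ=6: (A-λI) row 1 is [-9, 27], so an eigenvector is (3, 1).
For λ=-3: (A-λI) row 1 is [0, 27], so an eigenvector is (1, 0).
General solution: c_1e^(6t)(3,1) + c_2e^(-3t)(1,0).
Applying p(0)=4, q(0)=3 gives c_1=3, c_2=-5.

p(t) = 9e^(6t) - 5e^(-3t), q(t) = 3e^(6t)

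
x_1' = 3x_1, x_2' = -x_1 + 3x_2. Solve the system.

Coefficient matrix A = [[3, 0], [-1, 3]].
Characteristic polynomial det(A - λI) = λ^2 - 6λ + 9 = 0.
Single eigenvalue λ = 3 with algebraic multiplicity 2.
Eigenvector v = (0,1); generalized eigenvector w with (A-λI)w=v is (-1,-2).
General solution: e^(3t)[C_1·v + C_2·(t·v + w)].

x_1(t) = -C_2e^(3t), x_2(t) = C_1e^(3t) + C_2te^(3t) - 2C_2e^(3t)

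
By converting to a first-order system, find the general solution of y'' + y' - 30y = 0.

Let x_1 = y, x_2 = y'. Then x_1' = x_2 and x_2' = 30x_1 - x_2.
A = [[0,1],[30,-1]]; det(A-λI) = λ^2 + λ - 30.
Eigenvalues λ = 5, -6 with eigenvectors (1,5), (1,-6).

y(t) = c_1e^(5t) + c_2e^(-6t)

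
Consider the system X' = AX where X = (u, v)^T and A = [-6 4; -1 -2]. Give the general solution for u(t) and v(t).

u(t) = -2c_1e^(-4t) - 2c_2te^(-4t) - 3c_2e^(-4t), v(t) = -c_1e^(-4t) - c_2te^(-4t) - 2c_2e^(-4t)

Coefficient matrix A = [[-6, 4], [-1, -2]].
Characteristic polynomial det(A - λI) = λ^2 + 8λ + 16 = 0.
Single eigenvalue λ = -4 with algebraic multiplicity 2.
Eigenvector v = (-2,-1); generalized eigenvector w with (A-λI)w=v is (-3,-2).
General solution: e^(-4t)[c_1·v + c_2·(t·v + w)].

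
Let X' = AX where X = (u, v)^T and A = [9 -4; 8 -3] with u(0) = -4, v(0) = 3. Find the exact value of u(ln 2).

A = [[9,-4],[8,-3]]; eigenvalues λ = 5, 1.
Eigenvectors: (-1,-1) for λ=5, (1,2) for λ=1.
From the initial condition, c_1 = 11, c_2 = 7.
u(ln 2) = (11)(2^5)(-1) + (7)(2^1)(1) = -338.

-338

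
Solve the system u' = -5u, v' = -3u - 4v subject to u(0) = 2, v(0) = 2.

u(t) = 2e^(-5t), v(t) = -4e^(-4t) + 6e^(-5t)

Coefficient matrix A = [[-5, 0], [-3, -4]].
Characteristic polynomial det(A - λI) = λ^2 + 9λ + 20 = 0.
Eigenvalues λ = -5, -4.
For λ=-5: (A-λI) row 2 is [-3, 1], so an eigenvector is (-1, -3).
For λ=-4: (A-λI) row 1 is [-1, 0], so an eigenvector is (0, 1).
General solution: K_1e^(-5t)(-1,-3) + K_2e^(-4t)(0,1).
Applying u(0)=2, v(0)=2 gives K_1=-2, K_2=-4.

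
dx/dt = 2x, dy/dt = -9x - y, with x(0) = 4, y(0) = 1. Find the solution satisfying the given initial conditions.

Coefficient matrix A = [[2, 0], [-9, -1]].
Characteristic polynomial det(A - λI) = λ^2 - λ - 2 = 0.
Eigenvalues λ = -1, 2.
For λ=-1: (A-λI) row 1 is [3, 0], so an eigenvector is (0, 1).
For λ=2: (A-λI) row 2 is [-9, -3], so an eigenvector is (1, -3).
General solution: c_1e^(-t)(0,1) + c_2e^(2t)(1,-3).
Applying x(0)=4, y(0)=1 gives c_1=13, c_2=4.

x(t) = 4e^(2t), y(t) = -12e^(2t) + 13e^(-t)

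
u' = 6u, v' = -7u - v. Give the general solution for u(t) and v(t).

Coefficient matrix A = [[6, 0], [-7, -1]].
Characteristic polynomial det(A - λI) = λ^2 - 5λ - 6 = 0.
Eigenvalues λ = 6, -1.
For λ=6: (A-λI) row 2 is [-7, -7], so an eigenvector is (1, -1).
For λ=-1: (A-λI) row 1 is [7, 0], so an eigenvector is (0, 1).
General solution: K_1e^(6t)(1,-1) + K_2e^(-t)(0,1).

u(t) = K_1e^(6t), v(t) = -K_1e^(6t) + K_2e^(-t)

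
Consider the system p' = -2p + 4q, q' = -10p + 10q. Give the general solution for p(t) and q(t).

p(t) = -C_1e^(4t)sin(2t) - C_1e^(4t)cos(2t) - C_2e^(4t)sin(2t) + C_2e^(4t)cos(2t), q(t) = -C_1e^(4t)sin(2t) - 2C_1e^(4t)cos(2t) - 2C_2e^(4t)sin(2t) + C_2e^(4t)cos(2t)

Coefficient matrix A = [[-2, 4], [-10, 10]].
Characteristic polynomial det(A - λI) = λ^2 - 8λ + 20 = 0.
Eigenvalues λ = 4 ± 2i (complex conjugate pair).
For λ=4+2i: an eigenvector is (-1,-2) - i(-1,-1) = (-1 + i, -2 + i).
A real fundamental pair from Re and Im of e^((4+2i)t)v: X_1 = e^(4t)(cos(2t)·(-1,-2) + sin(2t)·(-1,-1)), X_2 = e^(4t)(sin(2t)·(-1,-2) - cos(2t)·(-1,-1)).
General solution: C_1X_1 + C_2X_2.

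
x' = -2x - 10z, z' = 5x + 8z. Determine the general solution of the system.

x(t) = -K_1e^(3t)sin(5t) + K_1e^(3t)cos(5t) + K_2e^(3t)sin(5t) + K_2e^(3t)cos(5t), z(t) = K_1e^(3t)sin(5t) - K_2e^(3t)cos(5t)

Coefficient matrix A = [[-2, -10], [5, 8]].
Characteristic polynomial det(A - λI) = λ^2 - 6λ + 34 = 0.
Eigenvalues λ = 3 ± 5i (complex conjugate pair).
For λ=3+5i: an eigenvector is (1,0) - i(-1,1) = (1 + i, 0 - i).
A real fundamental pair from Re and Im of e^((3+5i)t)v: X_1 = e^(3t)(cos(5t)·(1,0) + sin(5t)·(-1,1)), X_2 = e^(3t)(sin(5t)·(1,0) - cos(5t)·(-1,1)).
General solution: K_1X_1 + K_2X_2.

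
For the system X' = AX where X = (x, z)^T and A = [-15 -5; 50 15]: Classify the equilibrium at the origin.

center

A = [[-15,-5],[50,15]]; det(A-λI) = λ^2 + 25.
λ = 0 ± 5i: zero real part.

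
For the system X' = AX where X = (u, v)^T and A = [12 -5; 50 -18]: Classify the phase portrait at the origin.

A = [[12,-5],[50,-18]]; det(A-λI) = λ^2 + 6λ + 34.
λ = -3 ± 5i: negative real part.

stable spiral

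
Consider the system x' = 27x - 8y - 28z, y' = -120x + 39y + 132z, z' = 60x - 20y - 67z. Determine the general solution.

Coefficient matrix A = [[27, -8, -28], [-120, 39, 132], [60, -20, -67]].
det(A - λI) = 0 gives eigenvalues λ = 3, -1, -3.
For λ=3: eigenvector (1,-4,2).
For λ=-1: eigenvector (-4,21,-10).
For λ=-3: eigenvector (2,-10,5).
General solution: K_1e^(3t)(1,-4,2) + K_2e^(-t)(-4,21,-10) + K_3e^(-3t)(2,-10,5).

x(t) = K_1e^(3t) - 4K_2e^(-t) + 2K_3e^(-3t), y(t) = -4K_1e^(3t) + 21K_2e^(-t) - 10K_3e^(-3t), z(t) = 2K_1e^(3t) - 10K_2e^(-t) + 5K_3e^(-3t)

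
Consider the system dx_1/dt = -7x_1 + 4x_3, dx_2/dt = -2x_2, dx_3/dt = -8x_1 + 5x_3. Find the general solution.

Coefficient matrix A = [[-7, 0, 4], [0, -2, 0], [-8, 0, 5]].
det(A - λI) = 0 gives eigenvalues λ = 1, -2, -3.
For λ=1: eigenvector (-1,0,-2).
For λ=-2: eigenvector (0,1,0).
For λ=-3: eigenvector (1,0,1).
General solution: K_1e^(t)(-1,0,-2) + K_2e^(-2t)(0,1,0) + K_3e^(-3t)(1,0,1).

x_1(t) = -K_1e^(t) + K_3e^(-3t), x_2(t) = K_2e^(-2t), x_3(t) = -2K_1e^(t) + K_3e^(-3t)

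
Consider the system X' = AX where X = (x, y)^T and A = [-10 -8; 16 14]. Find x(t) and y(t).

Coefficient matrix A = [[-10, -8], [16, 14]].
Characteristic polynomial det(A - λI) = λ^2 - 4λ - 12 = 0.
Eigenvalues λ = -2, 6.
For λ=-2: (A-λI) row 1 is [-8, -8], so an eigenvector is (1, -1).
For λ=6: (A-λI) row 1 is [-16, -8], so an eigenvector is (1, -2).
General solution: K_1e^(-2t)(1,-1) + K_2e^(6t)(1,-2).

x(t) = K_1e^(-2t) + K_2e^(6t), y(t) = -K_1e^(-2t) - 2K_2e^(6t)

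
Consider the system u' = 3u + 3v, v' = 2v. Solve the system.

u(t) = 3c_1e^(2t) - c_2e^(3t), v(t) = -c_1e^(2t)

Coefficient matrix A = [[3, 3], [0, 2]].
Characteristic polynomial det(A - λI) = λ^2 - 5λ + 6 = 0.
Eigenvalues λ = 2, 3.
For λ=2: (A-λI) row 1 is [1, 3], so an eigenvector is (3, -1).
For λ=3: (A-λI) row 1 is [0, 3], so an eigenvector is (-1, 0).
General solution: c_1e^(2t)(3,-1) + c_2e^(3t)(-1,0).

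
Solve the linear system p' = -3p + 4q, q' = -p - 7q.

Coefficient matrix A = [[-3, 4], [-1, -7]].
Characteristic polynomial det(A - λI) = λ^2 + 10λ + 25 = 0.
Single eigenvalue λ = -5 with algebraic multiplicity 2.
Eigenvector v = (2,-1); generalized eigenvector w with (A-λI)w=v is (-3,2).
General solution: e^(-5t)[C_1·v + C_2·(t·v + w)].

p(t) = 2C_1e^(-5t) + 2C_2te^(-5t) - 3C_2e^(-5t), q(t) = -C_1e^(-5t) - C_2te^(-5t) + 2C_2e^(-5t)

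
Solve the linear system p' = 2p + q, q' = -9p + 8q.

p(t) = K_1e^(5t) + K_2te^(5t) - K_2e^(5t), q(t) = 3K_1e^(5t) + 3K_2te^(5t) - 2K_2e^(5t)

Coefficient matrix A = [[2, 1], [-9, 8]].
Characteristic polynomial det(A - λI) = λ^2 - 10λ + 25 = 0.
Single eigenvalue λ = 5 with algebraic multiplicity 2.
Eigenvector v = (1,3); generalized eigenvector w with (A-λI)w=v is (-1,-2).
General solution: e^(5t)[K_1·v + K_2·(t·v + w)].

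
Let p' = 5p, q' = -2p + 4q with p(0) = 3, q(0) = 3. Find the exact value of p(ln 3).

A = [[5,0],[-2,4]]; eigenvalues λ = 4, 5.
Eigenvectors: (0,-1) for λ=4, (1,-2) for λ=5.
From the initial condition, c_1 = -9, c_2 = 3.
p(ln 3) = (-9)(3^4)(0) + (3)(3^5)(1) = 729.

729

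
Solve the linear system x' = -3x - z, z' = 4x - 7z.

Coefficient matrix A = [[-3, -1], [4, -7]].
Characteristic polynomial det(A - λI) = λ^2 + 10λ + 25 = 0.
Single eigenvalue λ = -5 with algebraic multiplicity 2.
Eigenvector v = (1,2); generalized eigenvector w with (A-λI)w=v is (2,3).
General solution: e^(-5t)[c_1·v + c_2·(t·v + w)].

x(t) = c_1e^(-5t) + c_2te^(-5t) + 2c_2e^(-5t), z(t) = 2c_1e^(-5t) + 2c_2te^(-5t) + 3c_2e^(-5t)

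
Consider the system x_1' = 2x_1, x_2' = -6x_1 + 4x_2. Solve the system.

Coefficient matrix A = [[2, 0], [-6, 4]].
Characteristic polynomial det(A - λI) = λ^2 - 6λ + 8 = 0.
Eigenvalues λ = 4, 2.
For λ=4: (A-λI) row 1 is [-2, 0], so an eigenvector is (0, 1).
For λ=2: (A-λI) row 2 is [-6, 2], so an eigenvector is (-1, -3).
General solution: K_1e^(4t)(0,1) + K_2e^(2t)(-1,-3).

x_1(t) = -K_2e^(2t), x_2(t) = K_1e^(4t) - 3K_2e^(2t)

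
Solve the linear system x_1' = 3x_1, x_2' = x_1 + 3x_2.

x_1(t) = -C_2e^(3t), x_2(t) = -C_1e^(3t) - C_2te^(3t) - 3C_2e^(3t)

Coefficient matrix A = [[3, 0], [1, 3]].
Characteristic polynomial det(A - λI) = λ^2 - 6λ + 9 = 0.
Single eigenvalue λ = 3 with algebraic multiplicity 2.
Eigenvector v = (0,-1); generalized eigenvector w with (A-λI)w=v is (-1,-3).
General solution: e^(3t)[C_1·v + C_2·(t·v + w)].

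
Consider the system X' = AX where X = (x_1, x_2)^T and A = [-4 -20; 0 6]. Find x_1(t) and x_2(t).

Coefficient matrix A = [[-4, -20], [0, 6]].
Characteristic polynomial det(A - λI) = λ^2 - 2λ - 24 = 0.
Eigenvalues λ = -4, 6.
For λ=-4: (A-λI) row 1 is [0, -20], so an eigenvector is (-1, 0).
For λ=6: (A-λI) row 1 is [-10, -20], so an eigenvector is (2, -1).
General solution: K_1e^(-4t)(-1,0) + K_2e^(6t)(2,-1).

x_1(t) = -K_1e^(-4t) + 2K_2e^(6t), x_2(t) = -K_2e^(6t)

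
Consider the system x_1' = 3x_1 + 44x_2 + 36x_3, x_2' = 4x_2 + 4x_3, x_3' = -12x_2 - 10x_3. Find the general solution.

x_1(t) = C_1e^(3t) - 4C_2e^(-4t) - 4C_3e^(-2t), x_2(t) = -C_2e^(-4t) - 2C_3e^(-2t), x_3(t) = 2C_2e^(-4t) + 3C_3e^(-2t)

Coefficient matrix A = [[3, 44, 36], [0, 4, 4], [0, -12, -10]].
det(A - λI) = 0 gives eigenvalues λ = 3, -4, -2.
For λ=3: eigenvector (1,0,0).
For λ=-4: eigenvector (-4,-1,2).
For λ=-2: eigenvector (-4,-2,3).
General solution: C_1e^(3t)(1,0,0) + C_2e^(-4t)(-4,-1,2) + C_3e^(-2t)(-4,-2,3).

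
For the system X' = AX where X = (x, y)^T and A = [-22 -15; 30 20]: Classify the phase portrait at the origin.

stable spiral

A = [[-22,-15],[30,20]]; det(A-λI) = λ^2 + 2λ + 10.
λ = -1 ± 3i: negative real part.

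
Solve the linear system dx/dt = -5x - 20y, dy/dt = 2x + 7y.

x(t) = 3K_1e^(t)sin(2t) - K_1e^(t)cos(2t) - K_2e^(t)sin(2t) - 3K_2e^(t)cos(2t), y(t) = -K_1e^(t)sin(2t) + K_2e^(t)cos(2t)

Coefficient matrix A = [[-5, -20], [2, 7]].
Characteristic polynomial det(A - λI) = λ^2 - 2λ + 5 = 0.
Eigenvalues λ = 1 ± 2i (complex conjugate pair).
For λ=1+2i: an eigenvector is (-1,0) - i(3,-1) = (-1 - 3i, 0 + i).
A real fundamental pair from Re and Im of e^((1+2i)t)v: X_1 = e^(t)(cos(2t)·(-1,0) + sin(2t)·(3,-1)), X_2 = e^(t)(sin(2t)·(-1,0) - cos(2t)·(3,-1)).
General solution: K_1X_1 + K_2X_2.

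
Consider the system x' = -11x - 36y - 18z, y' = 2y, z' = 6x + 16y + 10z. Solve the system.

Coefficient matrix A = [[-11, -36, -18], [0, 2, 0], [6, 16, 10]].
det(A - λI) = 0 gives eigenvalues λ = 1, -2, 2.
For λ=1: eigenvector (-3,0,2).
For λ=-2: eigenvector (-2,0,1).
For λ=2: eigenvector (0,1,-2).
General solution: c_1e^(t)(-3,0,2) + c_2e^(-2t)(-2,0,1) + c_3e^(2t)(0,1,-2).

x(t) = -3c_1e^(t) - 2c_2e^(-2t), y(t) = c_3e^(2t), z(t) = 2c_1e^(t) + c_2e^(-2t) - 2c_3e^(2t)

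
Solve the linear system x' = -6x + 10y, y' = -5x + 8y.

x(t) = -3C_1e^(t)sin(t) - C_1e^(t)cos(t) - C_2e^(t)sin(t) + 3C_2e^(t)cos(t), y(t) = -2C_1e^(t)sin(t) - C_1e^(t)cos(t) - C_2e^(t)sin(t) + 2C_2e^(t)cos(t)

Coefficient matrix A = [[-6, 10], [-5, 8]].
Characteristic polynomial det(A - λI) = λ^2 - 2λ + 2 = 0.
Eigenvalues λ = 1 ± i (complex conjugate pair).
For λ=1+i: an eigenvector is (-1,-1) - i(-3,-2) = (-1 + 3i, -1 + 2i).
A real fundamental pair from Re and Im of e^((1+i)t)v: X_1 = e^(t)(cos(t)·(-1,-1) + sin(t)·(-3,-2)), X_2 = e^(t)(sin(t)·(-1,-1) - cos(t)·(-3,-2)).
General solution: C_1X_1 + C_2X_2.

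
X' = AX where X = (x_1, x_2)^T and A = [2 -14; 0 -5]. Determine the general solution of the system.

Coefficient matrix A = [[2, -14], [0, -5]].
Characteristic polynomial det(A - λI) = λ^2 + 3λ - 10 = 0.
Eigenvalues λ = -5, 2.
For λ=-5: (A-λI) row 1 is [7, -14], so an eigenvector is (2, 1).
For λ=2: (A-λI) row 1 is [0, -14], so an eigenvector is (1, 0).
General solution: C_1e^(-5t)(2,1) + C_2e^(2t)(1,0).

x_1(t) = 2C_1e^(-5t) + C_2e^(2t), x_2(t) = C_1e^(-5t)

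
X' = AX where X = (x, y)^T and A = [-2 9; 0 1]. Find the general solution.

Coefficient matrix A = [[-2, 9], [0, 1]].
Characteristic polynomial det(A - λI) = λ^2 + λ - 2 = 0.
Eigenvalues λ = 1, -2.
For λ=1: (A-λI) row 1 is [-3, 9], so an eigenvector is (-3, -1).
For λ=-2: (A-λI) row 1 is [0, 9], so an eigenvector is (-1, 0).
General solution: C_1e^(t)(-3,-1) + C_2e^(-2t)(-1,0).

x(t) = -3C_1e^(t) - C_2e^(-2t), y(t) = -C_1e^(t)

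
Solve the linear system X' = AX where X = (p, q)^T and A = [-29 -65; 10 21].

p(t) = 2K_1e^(-4t)sin(5t) - 3K_1e^(-4t)cos(5t) - 3K_2e^(-4t)sin(5t) - 2K_2e^(-4t)cos(5t), q(t) = -K_1e^(-4t)sin(5t) + K_1e^(-4t)cos(5t) + K_2e^(-4t)sin(5t) + K_2e^(-4t)cos(5t)

Coefficient matrix A = [[-29, -65], [10, 21]].
Characteristic polynomial det(A - λI) = λ^2 + 8λ + 41 = 0.
Eigenvalues λ = -4 ± 5i (complex conjugate pair).
For λ=-4+5i: an eigenvector is (-3,1) - i(2,-1) = (-3 - 2i, 1 + i).
A real fundamental pair from Re and Im of e^((-4+5i)t)v: X_1 = e^(-4t)(cos(5t)·(-3,1) + sin(5t)·(2,-1)), X_2 = e^(-4t)(sin(5t)·(-3,1) - cos(5t)·(2,-1)).
General solution: K_1X_1 + K_2X_2.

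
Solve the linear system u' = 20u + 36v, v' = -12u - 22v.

u(t) = 2c_1e^(2t) - 3c_2e^(-4t), v(t) = -c_1e^(2t) + 2c_2e^(-4t)

Coefficient matrix A = [[20, 36], [-12, -22]].
Characteristic polynomial det(A - λI) = λ^2 + 2λ - 8 = 0.
Eigenvalues λ = 2, -4.
For λ=2: (A-λI) row 1 is [18, 36], so an eigenvector is (2, -1).
For λ=-4: (A-λI) row 1 is [24, 36], so an eigenvector is (-3, 2).
General solution: c_1e^(2t)(2,-1) + c_2e^(-4t)(-3,2).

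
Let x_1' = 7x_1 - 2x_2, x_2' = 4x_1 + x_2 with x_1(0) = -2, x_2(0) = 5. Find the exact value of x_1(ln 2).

A = [[7,-2],[4,1]]; eigenvalues λ = 5, 3.
Eigenvectors: (1,1) for λ=5, (1,2) for λ=3.
From the initial condition, c_1 = -9, c_2 = 7.
x_1(ln 2) = (-9)(2^5)(1) + (7)(2^3)(1) = -232.

-232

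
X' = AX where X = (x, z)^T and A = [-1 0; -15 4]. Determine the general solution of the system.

x(t) = c_1e^(-t), z(t) = 3c_1e^(-t) + c_2e^(4t)

Coefficient matrix A = [[-1, 0], [-15, 4]].
Characteristic polynomial det(A - λI) = λ^2 - 3λ - 4 = 0.
Eigenvalues λ = -1, 4.
For λ=-1: (A-λI) row 2 is [-15, 5], so an eigenvector is (1, 3).
For λ=4: (A-λI) row 1 is [-5, 0], so an eigenvector is (0, 1).
General solution: c_1e^(-t)(1,3) + c_2e^(4t)(0,1).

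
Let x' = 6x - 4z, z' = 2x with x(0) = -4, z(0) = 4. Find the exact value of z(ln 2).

-80

A = [[6,-4],[2,0]]; eigenvalues λ = 2, 4.
Eigenvectors: (1,1) for λ=2, (-2,-1) for λ=4.
From the initial condition, c_1 = 12, c_2 = 8.
z(ln 2) = (12)(2^2)(1) + (8)(2^4)(-1) = -80.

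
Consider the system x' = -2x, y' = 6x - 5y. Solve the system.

Coefficient matrix A = [[-2, 0], [6, -5]].
Characteristic polynomial det(A - λI) = λ^2 + 7λ + 10 = 0.
Eigenvalues λ = -2, -5.
For λ=-2: (A-λI) row 2 is [6, -3], so an eigenvector is (-1, -2).
For λ=-5: (A-λI) row 1 is [3, 0], so an eigenvector is (0, 1).
General solution: c_1e^(-2t)(-1,-2) + c_2e^(-5t)(0,1).

x(t) = -c_1e^(-2t), y(t) = -2c_1e^(-2t) + c_2e^(-5t)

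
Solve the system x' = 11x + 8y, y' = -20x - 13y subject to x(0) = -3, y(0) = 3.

x(t) = -3e^(-t)sin(4t) - 3e^(-t)cos(4t), y(t) = 6e^(-t)sin(4t) + 3e^(-t)cos(4t)

Coefficient matrix A = [[11, 8], [-20, -13]].
Characteristic polynomial det(A - λI) = λ^2 + 2λ + 17 = 0.
Eigenvalues λ = -1 ± 4i (complex conjugate pair).
For λ=-1+4i: an eigenvector is (-1,1) - i(-1,2) = (-1 + i, 1 - 2i).
A real fundamental pair from Re and Im of e^((-1+4i)t)v: X_1 = e^(-t)(cos(4t)·(-1,1) + sin(4t)·(-1,2)), X_2 = e^(-t)(sin(4t)·(-1,1) - cos(4t)·(-1,2)).
General solution: C_1X_1 + C_2X_2.
Applying x(0)=-3, y(0)=3 gives C_1=3, C_2=0.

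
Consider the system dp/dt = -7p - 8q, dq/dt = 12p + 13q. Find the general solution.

Coefficient matrix A = [[-7, -8], [12, 13]].
Characteristic polynomial det(A - λI) = λ^2 - 6λ + 5 = 0.
Eigenvalues λ = 5, 1.
For λ=5: (A-λI) row 1 is [-12, -8], so an eigenvector is (-2, 3).
For λ=1: (A-λI) row 1 is [-8, -8], so an eigenvector is (-1, 1).
General solution: C_1e^(5t)(-2,3) + C_2e^(t)(-1,1).

p(t) = -2C_1e^(5t) - C_2e^(t), q(t) = 3C_1e^(5t) + C_2e^(t)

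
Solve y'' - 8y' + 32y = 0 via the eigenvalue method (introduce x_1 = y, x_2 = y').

Let x_1 = y, x_2 = y'. Then x_1' = x_2 and x_2' = -32x_1 + 8x_2.
A = [[0,1],[-32,8]]; det(A-λI) = λ^2 - 8λ + 32.
Eigenvalues λ = 4 ± 4i.

y(t) = C_1e^(4t)cos(4t) + C_2e^(4t)sin(4t)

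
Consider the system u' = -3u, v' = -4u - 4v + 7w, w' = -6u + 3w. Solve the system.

u(t) = C_1e^(-3t), v(t) = 3C_1e^(-3t) + C_2e^(-4t) + C_3e^(3t), w(t) = C_1e^(-3t) + C_3e^(3t)

Coefficient matrix A = [[-3, 0, 0], [-4, -4, 7], [-6, 0, 3]].
det(A - λI) = 0 gives eigenvalues λ = -3, -4, 3.
For λ=-3: eigenvector (1,3,1).
For λ=-4: eigenvector (0,1,0).
For λ=3: eigenvector (0,1,1).
General solution: C_1e^(-3t)(1,3,1) + C_2e^(-4t)(0,1,0) + C_3e^(3t)(0,1,1).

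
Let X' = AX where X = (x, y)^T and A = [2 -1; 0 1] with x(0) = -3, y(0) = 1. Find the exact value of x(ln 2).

A = [[2,-1],[0,1]]; eigenvalues λ = 1, 2.
Eigenvectors: (-1,-1) for λ=1, (1,0) for λ=2.
From the initial condition, c_1 = -1, c_2 = -4.
x(ln 2) = (-1)(2^1)(-1) + (-4)(2^2)(1) = -14.

-14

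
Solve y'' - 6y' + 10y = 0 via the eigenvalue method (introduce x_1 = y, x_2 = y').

Let x_1 = y, x_2 = y'. Then x_1' = x_2 and x_2' = -10x_1 + 6x_2.
A = [[0,1],[-10,6]]; det(A-λI) = λ^2 - 6λ + 10.
Eigenvalues λ = 3 ± i.

y(t) = C_1e^(3t)cos(t) + C_2e^(3t)sin(t)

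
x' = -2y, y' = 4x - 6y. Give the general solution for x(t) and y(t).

x(t) = -C_1e^(-4t) + C_2e^(-2t), y(t) = -2C_1e^(-4t) + C_2e^(-2t)

Coefficient matrix A = [[0, -2], [4, -6]].
Characteristic polynomial det(A - λI) = λ^2 + 6λ + 8 = 0.
Eigenvalues λ = -4, -2.
For λ=-4: (A-λI) row 1 is [4, -2], so an eigenvector is (-1, -2).
For λ=-2: (A-λI) row 1 is [2, -2], so an eigenvector is (1, 1).
General solution: C_1e^(-4t)(-1,-2) + C_2e^(-2t)(1,1).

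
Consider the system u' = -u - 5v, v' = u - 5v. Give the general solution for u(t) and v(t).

u(t) = -K_1e^(-3t)sin(t) + 2K_1e^(-3t)cos(t) + 2K_2e^(-3t)sin(t) + K_2e^(-3t)cos(t), v(t) = K_1e^(-3t)cos(t) + K_2e^(-3t)sin(t)

Coefficient matrix A = [[-1, -5], [1, -5]].
Characteristic polynomial det(A - λI) = λ^2 + 6λ + 10 = 0.
Eigenvalues λ = -3 ± i (complex conjugate pair).
For λ=-3+i: an eigenvector is (2,1) - i(-1,0) = (2 + i, 1).
A real fundamental pair from Re and Im of e^((-3+i)t)v: X_1 = e^(-3t)(cos(t)·(2,1) + sin(t)·(-1,0)), X_2 = e^(-3t)(sin(t)·(2,1) - cos(t)·(-1,0)).
General solution: K_1X_1 + K_2X_2.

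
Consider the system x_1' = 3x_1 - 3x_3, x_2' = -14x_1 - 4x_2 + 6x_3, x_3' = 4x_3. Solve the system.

Coefficient matrix A = [[3, 0, -3], [-14, -4, 6], [0, 0, 4]].
det(A - λI) = 0 gives eigenvalues λ = 4, -4, 3.
For λ=4: eigenvector (-3,6,1).
For λ=-4: eigenvector (0,1,0).
For λ=3: eigenvector (1,-2,0).
General solution: C_1e^(4t)(-3,6,1) + C_2e^(-4t)(0,1,0) + C_3e^(3t)(1,-2,0).

x_1(t) = -3C_1e^(4t) + C_3e^(3t), x_2(t) = 6C_1e^(4t) + C_2e^(-4t) - 2C_3e^(3t), x_3(t) = C_1e^(4t)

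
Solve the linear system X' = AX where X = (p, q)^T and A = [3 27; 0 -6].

Coefficient matrix A = [[3, 27], [0, -6]].
Characteristic polynomial det(A - λI) = λ^2 + 3λ - 18 = 0.
Eigenvalues λ = -6, 3.
For λ=-6: (A-λI) row 1 is [9, 27], so an eigenvector is (3, -1).
For λ=3: (A-λI) row 1 is [0, 27], so an eigenvector is (1, 0).
General solution: C_1e^(-6t)(3,-1) + C_2e^(3t)(1,0).

p(t) = 3C_1e^(-6t) + C_2e^(3t), q(t) = -C_1e^(-6t)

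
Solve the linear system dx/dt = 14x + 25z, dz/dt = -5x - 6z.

Coefficient matrix A = [[14, 25], [-5, -6]].
Characteristic polynomial det(A - λI) = λ^2 - 8λ + 41 = 0.
Eigenvalues λ = 4 ± 5i (complex conjugate pair).
For λ=4+5i: an eigenvector is (1,0) - i(2,-1) = (1 - 2i, 0 + i).
A real fundamental pair from Re and Im of e^((4+5i)t)v: X_1 = e^(4t)(cos(5t)·(1,0) + sin(5t)·(2,-1)), X_2 = e^(4t)(sin(5t)·(1,0) - cos(5t)·(2,-1)).
General solution: K_1X_1 + K_2X_2.

x(t) = 2K_1e^(4t)sin(5t) + K_1e^(4t)cos(5t) + K_2e^(4t)sin(5t) - 2K_2e^(4t)cos(5t), z(t) = -K_1e^(4t)sin(5t) + K_2e^(4t)cos(5t)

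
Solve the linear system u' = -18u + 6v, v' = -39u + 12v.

Coefficient matrix A = [[-18, 6], [-39, 12]].
Characteristic polynomial det(A - λI) = λ^2 + 6λ + 18 = 0.
Eigenvalues λ = -3 ± 3i (complex conjugate pair).
For λ=-3+3i: an eigenvector is (-1,-3) - i(-1,-2) = (-1 + i, -3 + 2i).
A real fundamental pair from Re and Im of e^((-3+3i)t)v: X_1 = e^(-3t)(cos(3t)·(-1,-3) + sin(3t)·(-1,-2)), X_2 = e^(-3t)(sin(3t)·(-1,-3) - cos(3t)·(-1,-2)).
General solution: C_1X_1 + C_2X_2.

u(t) = -C_1e^(-3t)sin(3t) - C_1e^(-3t)cos(3t) - C_2e^(-3t)sin(3t) + C_2e^(-3t)cos(3t), v(t) = -2C_1e^(-3t)sin(3t) - 3C_1e^(-3t)cos(3t) - 3C_2e^(-3t)sin(3t) + 2C_2e^(-3t)cos(3t)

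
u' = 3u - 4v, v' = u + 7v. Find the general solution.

Coefficient matrix A = [[3, -4], [1, 7]].
Characteristic polynomial det(A - λI) = λ^2 - 10λ + 25 = 0.
Single eigenvalue λ = 5 with algebraic multiplicity 2.
Eigenvector v = (-2,1); generalized eigenvector w with (A-λI)w=v is (-1,1).
General solution: e^(5t)[K_1·v + K_2·(t·v + w)].

u(t) = -2K_1e^(5t) - 2K_2te^(5t) - K_2e^(5t), v(t) = K_1e^(5t) + K_2te^(5t) + K_2e^(5t)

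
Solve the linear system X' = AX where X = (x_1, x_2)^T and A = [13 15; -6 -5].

Coefficient matrix A = [[13, 15], [-6, -5]].
Characteristic polynomial det(A - λI) = λ^2 - 8λ + 25 = 0.
Eigenvalues λ = 4 ± 3i (complex conjugate pair).
For λ=4+3i: an eigenvector is (2,-1) - i(1,-1) = (2 - i, -1 + i).
A real fundamental pair from Re and Im of e^((4+3i)t)v: X_1 = e^(4t)(cos(3t)·(2,-1) + sin(3t)·(1,-1)), X_2 = e^(4t)(sin(3t)·(2,-1) - cos(3t)·(1,-1)).
General solution: c_1X_1 + c_2X_2.

x_1(t) = c_1e^(4t)sin(3t) + 2c_1e^(4t)cos(3t) + 2c_2e^(4t)sin(3t) - c_2e^(4t)cos(3t), x_2(t) = -c_1e^(4t)sin(3t) - c_1e^(4t)cos(3t) - c_2e^(4t)sin(3t) + c_2e^(4t)cos(3t)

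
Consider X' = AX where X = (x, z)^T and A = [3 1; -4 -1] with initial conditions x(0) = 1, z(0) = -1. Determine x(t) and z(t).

Coefficient matrix A = [[3, 1], [-4, -1]].
Characteristic polynomial det(A - λI) = λ^2 - 2λ + 1 = 0.
Single eigenvalue λ = 1 with algebraic multiplicity 2.
Eigenvector v = (1,-2); generalized eigenvector w with (A-λI)w=v is (0,1).
General solution: e^(t)[K_1·v + K_2·(t·v + w)].
Applying x(0)=1, z(0)=-1 gives K_1=1, K_2=1.

x(t) = te^(t) + e^(t), z(t) = -2te^(t) - e^(t)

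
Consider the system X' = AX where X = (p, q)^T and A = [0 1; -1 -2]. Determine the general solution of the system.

p(t) = -C_1e^(-t) - C_2te^(-t) - C_2e^(-t), q(t) = C_1e^(-t) + C_2te^(-t)

Coefficient matrix A = [[0, 1], [-1, -2]].
Characteristic polynomial det(A - λI) = λ^2 + 2λ + 1 = 0.
Single eigenvalue λ = -1 with algebraic multiplicity 2.
Eigenvector v = (-1,1); generalized eigenvector w with (A-λI)w=v is (-1,0).
General solution: e^(-t)[C_1·v + C_2·(t·v + w)].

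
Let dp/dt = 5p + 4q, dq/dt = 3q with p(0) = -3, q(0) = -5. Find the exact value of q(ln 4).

A = [[5,4],[0,3]]; eigenvalues λ = 5, 3.
Eigenvectors: (-1,0) for λ=5, (-2,1) for λ=3.
From the initial condition, c_1 = 13, c_2 = -5.
q(ln 4) = (13)(4^5)(0) + (-5)(4^3)(1) = -320.

-320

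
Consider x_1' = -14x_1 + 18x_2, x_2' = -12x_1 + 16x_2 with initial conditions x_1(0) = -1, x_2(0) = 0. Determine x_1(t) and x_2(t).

x_1(t) = 2e^(4t) - 3e^(-2t), x_2(t) = 2e^(4t) - 2e^(-2t)

Coefficient matrix A = [[-14, 18], [-12, 16]].
Characteristic polynomial det(A - λI) = λ^2 - 2λ - 8 = 0.
Eigenvalues λ = 4, -2.
For λ=4: (A-λI) row 1 is [-18, 18], so an eigenvector is (-1, -1).
For λ=-2: (A-λI) row 1 is [-12, 18], so an eigenvector is (-3, -2).
General solution: C_1e^(4t)(-1,-1) + C_2e^(-2t)(-3,-2).
Applying x_1(0)=-1, x_2(0)=0 gives C_1=-2, C_2=1.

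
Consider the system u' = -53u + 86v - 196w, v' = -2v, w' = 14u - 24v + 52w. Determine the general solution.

u(t) = -7c_1e^(3t) - 6c_2e^(-2t) - 4c_3e^(-4t), v(t) = c_2e^(-2t), w(t) = 2c_1e^(3t) + 2c_2e^(-2t) + c_3e^(-4t)

Coefficient matrix A = [[-53, 86, -196], [0, -2, 0], [14, -24, 52]].
det(A - λI) = 0 gives eigenvalues λ = 3, -2, -4.
For λ=3: eigenvector (-7,0,2).
For λ=-2: eigenvector (-6,1,2).
For λ=-4: eigenvector (-4,0,1).
General solution: c_1e^(3t)(-7,0,2) + c_2e^(-2t)(-6,1,2) + c_3e^(-4t)(-4,0,1).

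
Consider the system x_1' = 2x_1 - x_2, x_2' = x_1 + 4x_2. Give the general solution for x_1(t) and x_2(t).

x_1(t) = -K_1e^(3t) - K_2te^(3t) + K_2e^(3t), x_2(t) = K_1e^(3t) + K_2te^(3t)

Coefficient matrix A = [[2, -1], [1, 4]].
Characteristic polynomial det(A - λI) = λ^2 - 6λ + 9 = 0.
Single eigenvalue λ = 3 with algebraic multiplicity 2.
Eigenvector v = (-1,1); generalized eigenvector w with (A-λI)w=v is (1,0).
General solution: e^(3t)[K_1·v + K_2·(t·v + w)].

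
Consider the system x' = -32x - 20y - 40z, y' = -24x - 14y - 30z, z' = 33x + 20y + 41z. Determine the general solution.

Coefficient matrix A = [[-32, -20, -40], [-24, -14, -30], [33, 20, 41]].
det(A - λI) = 0 gives eigenvalues λ = -4, 1, -2.
For λ=-4: eigenvector (-5,-3,5).
For λ=1: eigenvector (0,-2,1).
For λ=-2: eigenvector (2,1,-2).
General solution: K_1e^(-4t)(-5,-3,5) + K_2e^(t)(0,-2,1) + K_3e^(-2t)(2,1,-2).

x(t) = -5K_1e^(-4t) + 2K_3e^(-2t), y(t) = -3K_1e^(-4t) - 2K_2e^(t) + K_3e^(-2t), z(t) = 5K_1e^(-4t) + K_2e^(t) - 2K_3e^(-2t)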